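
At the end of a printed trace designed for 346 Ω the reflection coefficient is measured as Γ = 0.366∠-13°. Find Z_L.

Z_L ≈ 712 − j135 Ω

Z_L = Z_0·(1 + Γ)/(1 − Γ) = 346·(1.36 − j0.0823)/(0.643 + j0.0823)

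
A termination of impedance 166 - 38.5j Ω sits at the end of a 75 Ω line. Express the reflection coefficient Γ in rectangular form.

Γ ≈ 0.393 − j0.097

Γ = (Z_L − Z_0)/(Z_L + Z_0) = (91 − j38.5)/(241 − j38.5)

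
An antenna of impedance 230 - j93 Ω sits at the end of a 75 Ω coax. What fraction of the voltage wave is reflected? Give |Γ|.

|Γ| ≈ 0.567

Γ = (Z_L − Z_0)/(Z_L + Z_0) = (155 − j93)/(305 − j93)
|Γ| = 181/319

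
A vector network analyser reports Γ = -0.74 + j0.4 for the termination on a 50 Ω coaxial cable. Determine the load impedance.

Z_L ≈ 4.59 + j12.5 Ω

Z_L = Z_0·(1 + Γ)/(1 − Γ) = 50·(0.26 + j0.4)/(1.74 − j0.4)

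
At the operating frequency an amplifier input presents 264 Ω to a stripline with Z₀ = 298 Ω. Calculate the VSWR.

Γ = (264 − 298)/(264 + 298) = -0.0605
VSWR = (1 + 0.0605)/(1 − 0.0605)

VSWR ≈ 1.13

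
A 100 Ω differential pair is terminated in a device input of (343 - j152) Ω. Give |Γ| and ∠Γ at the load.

Γ = (Z_L − Z_0)/(Z_L + Z_0) = (243 − j152)/(443 − j152)
|Γ| = 287/468 = 0.612

Γ ≈ 0.612 ∠ -13.1°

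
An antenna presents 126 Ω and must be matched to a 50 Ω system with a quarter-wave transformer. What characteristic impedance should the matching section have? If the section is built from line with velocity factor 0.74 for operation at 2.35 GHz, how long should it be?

Z_qwt ≈ 79.4 Ω; length ≈ 2.36 cm

Z_qwt = √(Z_0·R_L) = √(50 × 126) = √6300
λ = 0.74·c/f = 0.0945 m, so l = λ/4 = 0.0236 m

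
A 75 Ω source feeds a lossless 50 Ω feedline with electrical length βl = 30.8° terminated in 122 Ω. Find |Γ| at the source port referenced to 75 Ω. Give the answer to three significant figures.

tan(βl) = 0.596
Z_in = Z_0·(Z_L + jZ_0·tanβl)/(Z_0 + jZ_L·tanβl) = 53.1 − j47.4 Ω
Γ_s = (Z_in − Z_s)/(Z_in + Z_s) = (-21.9 − j47.4)/(128 − j47.4), |Γ_s| = 0.382

|Γ| ≈ 0.382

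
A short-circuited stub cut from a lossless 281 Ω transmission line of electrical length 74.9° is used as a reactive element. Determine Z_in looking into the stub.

Z_in ≈ +j1040 Ω

tan(βl) = 3.71
For a short-circuited stub, Z_in = jZ_0·tan(βl)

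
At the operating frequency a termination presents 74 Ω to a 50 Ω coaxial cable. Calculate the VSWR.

VSWR ≈ 1.48

For a purely resistive load, VSWR = R_L/Z_0 or Z_0/R_L (whichever > 1) = 74/50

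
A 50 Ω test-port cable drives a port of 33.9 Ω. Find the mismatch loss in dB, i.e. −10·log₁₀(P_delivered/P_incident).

Γ = (33.9 − 50)/(33.9 + 50) = -0.192
|Γ|² = 0.0368, so P_del/P_inc = 1 − |Γ|² = 0.963
ML = −10·log₁₀(1 − |Γ|²)

mismatch loss ≈ 0.163 dB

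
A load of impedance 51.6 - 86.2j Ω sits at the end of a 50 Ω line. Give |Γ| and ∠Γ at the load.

Γ ≈ 0.647 ∠ -48.6°

Γ = (Z_L − Z_0)/(Z_L + Z_0) = (1.6 − j86.2)/(101.6 − j86.2)
|Γ| = 86.2/133 = 0.647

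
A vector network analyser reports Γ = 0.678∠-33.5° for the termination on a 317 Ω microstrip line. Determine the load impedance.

Z_L = Z_0·(1 + Γ)/(1 − Γ) = 317·(1.57 − j0.374)/(0.435 + j0.374)

Z_L ≈ 521 − j721 Ω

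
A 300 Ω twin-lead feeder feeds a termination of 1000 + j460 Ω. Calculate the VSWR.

VSWR ≈ 4.09

Γ = (Z_L − Z_0)/(Z_L + Z_0) = (700 + j460)/(1300 + j460)
|Γ| = 838/1380 = 0.607
VSWR = (1 + |Γ|)/(1 − |Γ|) = 1.61/0.393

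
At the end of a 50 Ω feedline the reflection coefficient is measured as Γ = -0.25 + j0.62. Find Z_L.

Z_L = Z_0·(1 + Γ)/(1 − Γ) = 50·(0.75 + j0.62)/(1.25 − j0.62)

Z_L ≈ 14.2 + j31.8 Ω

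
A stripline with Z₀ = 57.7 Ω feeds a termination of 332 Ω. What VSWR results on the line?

Γ = (332 − 57.7)/(332 + 57.7) = 0.704
VSWR = (1 + 0.704)/(1 − 0.704)

VSWR ≈ 5.75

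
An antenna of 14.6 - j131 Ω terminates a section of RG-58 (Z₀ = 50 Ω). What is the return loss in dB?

Γ = (-35.4 − j131)/(64.6 − j131), |Γ| = 0.929
RL = −20·log₁₀|Γ| = −20·log₁₀(0.929)

RL ≈ 0.639 dB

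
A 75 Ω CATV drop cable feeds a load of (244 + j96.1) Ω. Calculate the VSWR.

VSWR ≈ 3.8

Γ = (Z_L − Z_0)/(Z_L + Z_0) = (169 + j96.1)/(319 + j96.1)
|Γ| = 194/333 = 0.584
VSWR = (1 + |Γ|)/(1 − |Γ|) = 1.58/0.416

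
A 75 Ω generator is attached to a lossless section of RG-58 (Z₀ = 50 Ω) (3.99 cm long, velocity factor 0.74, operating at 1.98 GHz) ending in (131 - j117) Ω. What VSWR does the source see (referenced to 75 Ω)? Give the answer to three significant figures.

VSWR ≈ 5.02

λ = v/f = 0.74·c / 1.98 GHz = 0.112 m
βl = 2π·l/λ = 2π × 0.356 = 128°
tan(βl) = -1.27
Z_in = Z_0·(Z_L + jZ_0·tanβl)/(Z_0 + jZ_L·tanβl) = 22.8 + j52.8 Ω
Γ_s = (Z_in − Z_s)/(Z_in + Z_s) = (-52.2 + j52.8)/(97.8 + j52.8), |Γ_s| = 0.668
VSWR = (1 + |Γ_s|)/(1 − |Γ_s|)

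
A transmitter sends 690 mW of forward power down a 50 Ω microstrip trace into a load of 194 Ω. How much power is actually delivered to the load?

Γ = (194 − 50)/(194 + 50) = 0.59
|Γ|² = 0.348
P_refl = |Γ|²·P_inc = 240 mW, P_del = (1 − |Γ|²)·P_inc = 450 mW

P_delivered ≈ 450 mW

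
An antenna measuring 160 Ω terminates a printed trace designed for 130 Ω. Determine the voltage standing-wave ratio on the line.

For a purely resistive load, VSWR = R_L/Z_0 or Z_0/R_L (whichever > 1) = 160/130

VSWR ≈ 1.23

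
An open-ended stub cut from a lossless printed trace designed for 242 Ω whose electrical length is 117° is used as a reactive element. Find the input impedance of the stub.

tan(βl) = -1.96
For an open-ended stub, Z_in = −jZ_0·cot(βl) = −jZ_0/tan(βl)

Z_in ≈ +j123 Ω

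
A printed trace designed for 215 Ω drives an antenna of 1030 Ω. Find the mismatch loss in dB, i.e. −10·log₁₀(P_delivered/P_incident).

Γ = (1030 − 215)/(1030 + 215) = 0.655
|Γ|² = 0.429, so P_del/P_inc = 1 − |Γ|² = 0.571
ML = −10·log₁₀(1 − |Γ|²)

mismatch loss ≈ 2.43 dB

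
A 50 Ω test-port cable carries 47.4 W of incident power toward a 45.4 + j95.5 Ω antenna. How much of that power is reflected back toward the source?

P_reflected ≈ 23.8 W

|Γ| = |(-4.6 + j95.5)/(95.4 + j95.5)| = 0.708
|Γ|² = 0.502
P_refl = |Γ|²·P_inc = 23.8 W, P_del = (1 − |Γ|²)·P_inc = 23.6 W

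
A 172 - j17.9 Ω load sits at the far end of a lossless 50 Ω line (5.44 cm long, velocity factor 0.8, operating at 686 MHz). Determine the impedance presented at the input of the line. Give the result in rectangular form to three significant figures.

Z_in ≈ 19.4 − j27.9 Ω

λ = v/f = 0.8·c / 686 MHz = 0.35 m
βl = 2π·l/λ = 2π × 0.155 = 56°
tan(βl) = tan(56°) = 1.48
Z_in = Z_0·(Z_L + jZ_0·tanβl)/(Z_0 + jZ_L·tanβl)
     = 50·(172 + j56.2)/(76.5 + j255)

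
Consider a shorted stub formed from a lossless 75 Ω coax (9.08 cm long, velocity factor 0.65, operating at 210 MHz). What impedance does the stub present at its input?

Z_in ≈ +j52.9 Ω

λ = v/f = 0.65·c / 210 MHz = 0.929 m
βl = 2π·l/λ = 2π × 0.0978 = 35.2°
tan(βl) = 0.705
For a shorted stub, Z_in = jZ_0·tan(βl)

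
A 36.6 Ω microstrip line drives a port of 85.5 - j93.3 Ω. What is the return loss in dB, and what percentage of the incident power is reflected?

RL ≈ 3.28 dB; 47% of incident power reflected

Γ = (48.9 − j93.3)/(122.1 − j93.3), |Γ| = 0.685
RL = −20·log₁₀(0.685) = 3.28 dB
P_refl/P_inc = |Γ|² = 0.47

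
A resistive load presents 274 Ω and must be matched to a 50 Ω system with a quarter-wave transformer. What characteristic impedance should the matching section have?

Z_qwt ≈ 117 Ω

Z_qwt = √(Z_0·R_L) = √(50 × 274) = √13700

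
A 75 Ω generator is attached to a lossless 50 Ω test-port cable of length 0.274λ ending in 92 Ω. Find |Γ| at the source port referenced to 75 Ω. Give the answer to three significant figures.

|Γ| ≈ 0.464

βl = 2π × 0.274 = 98.6°
tan(βl) = -6.58
Z_in = Z_0·(Z_L + jZ_0·tanβl)/(Z_0 + jZ_L·tanβl) = 27.6 + j5.32 Ω
Γ_s = (Z_in − Z_s)/(Z_in + Z_s) = (-47.4 + j5.32)/(103 + j5.32), |Γ_s| = 0.464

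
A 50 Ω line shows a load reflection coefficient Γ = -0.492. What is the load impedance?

Z_L ≈ 17 Ω

Z_L = Z_0·(1 + Γ)/(1 − Γ) = 50·(0.508)/(1.49)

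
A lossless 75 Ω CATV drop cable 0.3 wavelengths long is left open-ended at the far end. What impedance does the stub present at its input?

βl = 2π × 0.3 = 108°
tan(βl) = -3.08
For an open-ended stub, Z_in = −jZ_0·cot(βl) = −jZ_0/tan(βl)

Z_in ≈ +j24.4 Ω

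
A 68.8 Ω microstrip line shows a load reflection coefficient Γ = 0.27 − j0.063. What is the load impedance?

Z_L = Z_0·(1 + Γ)/(1 − Γ) = 68.8·(1.27 − j0.063)/(0.73 + j0.063)

Z_L ≈ 118 − j16.1 Ω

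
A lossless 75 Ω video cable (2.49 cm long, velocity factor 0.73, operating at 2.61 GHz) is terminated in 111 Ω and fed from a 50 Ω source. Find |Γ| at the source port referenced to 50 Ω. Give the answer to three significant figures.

λ = v/f = 0.73·c / 2.61 GHz = 0.0839 m
βl = 2π·l/λ = 2π × 0.297 = 107°
tan(βl) = -3.31
Z_in = Z_0·(Z_L + jZ_0·tanβl)/(Z_0 + jZ_L·tanβl) = 53.1 + j11.8 Ω
Γ_s = (Z_in − Z_s)/(Z_in + Z_s) = (3.09 + j11.8)/(103 + j11.8), |Γ_s| = 0.118

|Γ| ≈ 0.118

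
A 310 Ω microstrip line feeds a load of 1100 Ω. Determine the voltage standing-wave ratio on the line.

Γ = (1100 − 310)/(1100 + 310) = 0.56
VSWR = (1 + 0.56)/(1 − 0.56)

VSWR ≈ 3.55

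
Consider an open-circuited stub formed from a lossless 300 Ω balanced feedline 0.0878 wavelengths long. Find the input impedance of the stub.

βl = 2π × 0.0878 = 31.6°
tan(βl) = 0.615
For an open-circuited stub, Z_in = −jZ_0·cot(βl) = −jZ_0/tan(βl)

Z_in ≈ −j487 Ω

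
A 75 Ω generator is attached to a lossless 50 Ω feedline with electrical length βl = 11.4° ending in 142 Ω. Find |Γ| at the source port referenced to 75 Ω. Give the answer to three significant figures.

tan(βl) = 0.202
Z_in = Z_0·(Z_L + jZ_0·tanβl)/(Z_0 + jZ_L·tanβl) = 111 − j53.6 Ω
Γ_s = (Z_in − Z_s)/(Z_in + Z_s) = (36.3 − j53.6)/(186 − j53.6), |Γ_s| = 0.334

|Γ| ≈ 0.334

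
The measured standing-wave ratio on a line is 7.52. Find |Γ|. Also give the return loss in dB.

|Γ| ≈ 0.765; return loss ≈ 2.32 dB

|Γ| = (S − 1)/(S + 1) = (7.52 − 1)/(7.52 + 1) = 6.52/8.52
RL = −20·log₁₀|Γ| = −20·log₁₀(0.765)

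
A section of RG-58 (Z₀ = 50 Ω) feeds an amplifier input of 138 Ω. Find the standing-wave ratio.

For a purely resistive load, VSWR = R_L/Z_0 or Z_0/R_L (whichever > 1) = 138/50

VSWR ≈ 2.76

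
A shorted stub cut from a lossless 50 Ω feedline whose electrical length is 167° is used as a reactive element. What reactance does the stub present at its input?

tan(βl) = -0.231
For a shorted stub, Z_in = jZ_0·tan(βl)

X_in ≈ -11.5 Ω (capacitive)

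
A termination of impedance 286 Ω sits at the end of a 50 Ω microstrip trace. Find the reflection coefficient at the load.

Γ = (Z_L − Z_0)/(Z_L + Z_0) = (286 − 50)/(286 + 50) = 236/336

Γ = 0.702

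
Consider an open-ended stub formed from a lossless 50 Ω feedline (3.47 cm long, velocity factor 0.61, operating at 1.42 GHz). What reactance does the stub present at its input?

X_in ≈ 6.08 Ω (inductive)

λ = v/f = 0.61·c / 1.42 GHz = 0.129 m
βl = 2π·l/λ = 2π × 0.269 = 96.9°
tan(βl) = -8.22
For an open-ended stub, Z_in = −jZ_0·cot(βl) = −jZ_0/tan(βl)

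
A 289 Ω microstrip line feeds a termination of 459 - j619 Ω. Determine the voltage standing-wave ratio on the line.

Γ = (Z_L − Z_0)/(Z_L + Z_0) = (170 − j619)/(748 − j619)
|Γ| = 642/971 = 0.661
VSWR = (1 + |Γ|)/(1 − |Γ|) = 1.66/0.339

VSWR ≈ 4.9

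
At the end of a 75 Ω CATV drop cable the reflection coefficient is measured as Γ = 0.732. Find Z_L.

Z_L ≈ 485 Ω

Z_L = Z_0·(1 + Γ)/(1 − Γ) = 75·(1.73)/(0.268)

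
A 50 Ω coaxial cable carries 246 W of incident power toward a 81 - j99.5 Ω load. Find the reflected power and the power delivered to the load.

|Γ| = |(31 − j99.5)/(131 − j99.5)| = 0.634
|Γ|² = 0.401
P_refl = |Γ|²·P_inc = 98.7 W, P_del = (1 − |Γ|²)·P_inc = 147 W

P_reflected ≈ 98.7 W; P_delivered ≈ 147 W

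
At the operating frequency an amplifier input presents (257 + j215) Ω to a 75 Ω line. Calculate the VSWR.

Γ = (Z_L − Z_0)/(Z_L + Z_0) = (182 + j215)/(332 + j215)
|Γ| = 282/396 = 0.712
VSWR = (1 + |Γ|)/(1 − |Γ|) = 1.71/0.288

VSWR ≈ 5.95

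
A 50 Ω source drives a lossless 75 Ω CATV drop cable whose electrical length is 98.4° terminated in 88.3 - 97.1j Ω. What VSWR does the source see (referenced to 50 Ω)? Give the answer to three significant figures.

VSWR ≈ 2.97

tan(βl) = -6.77
Z_in = Z_0·(Z_L + jZ_0·tanβl)/(Z_0 + jZ_L·tanβl) = 33.4 + j43.6 Ω
Γ_s = (Z_in − Z_s)/(Z_in + Z_s) = (-16.6 + j43.6)/(83.4 + j43.6), |Γ_s| = 0.496
VSWR = (1 + |Γ_s|)/(1 − |Γ_s|)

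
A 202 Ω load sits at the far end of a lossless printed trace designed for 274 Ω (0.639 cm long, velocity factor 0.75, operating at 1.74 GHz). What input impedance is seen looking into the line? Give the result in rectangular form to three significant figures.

Z_in ≈ 211 + j38 Ω

λ = v/f = 0.75·c / 1.74 GHz = 0.129 m
βl = 2π·l/λ = 2π × 0.0494 = 17.8°
tan(βl) = tan(17.8°) = 0.321
Z_in = Z_0·(Z_L + jZ_0·tanβl)/(Z_0 + jZ_L·tanβl)
     = 274·(202 + j87.9)/(274 + j64.8)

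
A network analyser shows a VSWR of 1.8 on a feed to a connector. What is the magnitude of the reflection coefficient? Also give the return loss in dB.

|Γ| = (S − 1)/(S + 1) = (1.8 − 1)/(1.8 + 1) = 0.8/2.8
RL = −20·log₁₀|Γ| = −20·log₁₀(0.286)

|Γ| ≈ 0.286; return loss ≈ 10.9 dB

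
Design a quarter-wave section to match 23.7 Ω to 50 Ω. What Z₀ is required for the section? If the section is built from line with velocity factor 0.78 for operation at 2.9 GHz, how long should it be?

Z_qwt = √(Z_0·R_L) = √(50 × 23.7) = √1185
λ = 0.78·c/f = 0.0807 m, so l = λ/4 = 0.0202 m

Z_qwt ≈ 34.4 Ω; length ≈ 2.02 cm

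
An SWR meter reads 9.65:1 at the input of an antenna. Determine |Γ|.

|Γ| ≈ 0.812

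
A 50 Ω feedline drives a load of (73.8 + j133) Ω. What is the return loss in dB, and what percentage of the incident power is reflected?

Γ = (23.8 + j133)/(123.8 + j133), |Γ| = 0.744
RL = −20·log₁₀(0.744) = 2.57 dB
P_refl/P_inc = |Γ|² = 0.553

RL ≈ 2.57 dB; 55.3% of incident power reflected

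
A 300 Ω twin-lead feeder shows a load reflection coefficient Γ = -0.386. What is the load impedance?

Z_L ≈ 133 Ω

Z_L = Z_0·(1 + Γ)/(1 − Γ) = 300·(0.614)/(1.39)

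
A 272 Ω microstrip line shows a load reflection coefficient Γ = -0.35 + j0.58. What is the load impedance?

Z_L ≈ 68.2 + j146 Ω

Z_L = Z_0·(1 + Γ)/(1 − Γ) = 272·(0.65 + j0.58)/(1.35 − j0.58)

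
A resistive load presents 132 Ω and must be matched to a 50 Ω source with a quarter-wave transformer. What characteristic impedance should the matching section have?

Z_qwt ≈ 81.2 Ω

Z_qwt = √(Z_0·R_L) = √(50 × 132) = √6600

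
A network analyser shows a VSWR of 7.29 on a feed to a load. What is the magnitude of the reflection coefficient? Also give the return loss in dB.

|Γ| ≈ 0.759; return loss ≈ 2.4 dB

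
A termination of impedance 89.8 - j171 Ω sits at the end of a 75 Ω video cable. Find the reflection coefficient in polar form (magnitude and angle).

Γ ≈ 0.723 ∠ -39°

Γ = (Z_L − Z_0)/(Z_L + Z_0) = (14.8 − j171)/(164.8 − j171)
|Γ| = 172/237 = 0.723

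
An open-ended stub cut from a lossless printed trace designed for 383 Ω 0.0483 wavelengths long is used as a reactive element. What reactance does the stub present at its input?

X_in ≈ -1220 Ω (capacitive)

βl = 2π × 0.0483 = 17.4°
tan(βl) = 0.313
For an open-ended stub, Z_in = −jZ_0·cot(βl) = −jZ_0/tan(βl)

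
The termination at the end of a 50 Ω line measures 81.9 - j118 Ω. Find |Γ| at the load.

|Γ| ≈ 0.691

Γ = (Z_L − Z_0)/(Z_L + Z_0) = (31.9 − j118)/(131.9 − j118)
|Γ| = 122/177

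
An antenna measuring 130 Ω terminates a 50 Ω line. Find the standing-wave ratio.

Γ = (130 − 50)/(130 + 50) = 0.444
VSWR = (1 + 0.444)/(1 − 0.444)

VSWR ≈ 2.6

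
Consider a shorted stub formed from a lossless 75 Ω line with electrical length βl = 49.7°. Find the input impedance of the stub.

Z_in ≈ +j88.4 Ω

tan(βl) = 1.18
For a shorted stub, Z_in = jZ_0·tan(βl)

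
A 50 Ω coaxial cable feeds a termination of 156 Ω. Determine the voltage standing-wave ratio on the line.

VSWR ≈ 3.12

Γ = (156 − 50)/(156 + 50) = 0.515
VSWR = (1 + 0.515)/(1 − 0.515)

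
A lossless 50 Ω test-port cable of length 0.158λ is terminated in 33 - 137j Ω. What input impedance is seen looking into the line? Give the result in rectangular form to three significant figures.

Z_in ≈ 3.94 − j12.4 Ω

βl = 2π × 0.158 = 56.9°
tan(βl) = tan(56.9°) = 1.53
Z_in = Z_0·(Z_L + jZ_0·tanβl)/(Z_0 + jZ_L·tanβl)
     = 50·(33 − j60.4)/(260 + j50.6)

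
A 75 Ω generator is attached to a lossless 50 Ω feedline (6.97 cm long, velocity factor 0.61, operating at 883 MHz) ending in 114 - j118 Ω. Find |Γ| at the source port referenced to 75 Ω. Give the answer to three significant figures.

|Γ| ≈ 0.691

λ = v/f = 0.61·c / 883 MHz = 0.207 m
βl = 2π·l/λ = 2π × 0.336 = 121°
tan(βl) = -1.66
Z_in = Z_0·(Z_L + jZ_0·tanβl)/(Z_0 + jZ_L·tanβl) = 18.8 + j44.6 Ω
Γ_s = (Z_in − Z_s)/(Z_in + Z_s) = (-56.2 + j44.6)/(93.8 + j44.6), |Γ_s| = 0.691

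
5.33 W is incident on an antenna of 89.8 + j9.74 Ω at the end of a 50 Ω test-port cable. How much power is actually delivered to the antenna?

P_delivered ≈ 4.87 W

|Γ| = |(39.8 + j9.74)/(139.8 + j9.74)| = 0.292
|Γ|² = 0.0855
P_refl = |Γ|²·P_inc = 0.456 W, P_del = (1 − |Γ|²)·P_inc = 4.87 W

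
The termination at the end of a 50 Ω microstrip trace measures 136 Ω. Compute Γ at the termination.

Γ = 0.462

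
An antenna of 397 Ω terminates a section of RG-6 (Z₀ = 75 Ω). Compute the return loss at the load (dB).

Γ = (397 − 75)/(397 + 75) = 0.682
RL = −20·log₁₀|Γ| = −20·log₁₀(0.682)

RL ≈ 3.32 dB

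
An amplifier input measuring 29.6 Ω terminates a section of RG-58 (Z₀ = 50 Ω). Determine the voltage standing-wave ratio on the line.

Γ = (29.6 − 50)/(29.6 + 50) = -0.256
VSWR = (1 + 0.256)/(1 − 0.256)

VSWR ≈ 1.69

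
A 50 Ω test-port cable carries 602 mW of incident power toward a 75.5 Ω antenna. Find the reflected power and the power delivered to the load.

P_reflected ≈ 24.9 mW; P_delivered ≈ 577 mW

Γ = (75.5 − 50)/(75.5 + 50) = 0.203
|Γ|² = 0.0413
P_refl = |Γ|²·P_inc = 24.9 mW, P_del = (1 − |Γ|²)·P_inc = 577 mW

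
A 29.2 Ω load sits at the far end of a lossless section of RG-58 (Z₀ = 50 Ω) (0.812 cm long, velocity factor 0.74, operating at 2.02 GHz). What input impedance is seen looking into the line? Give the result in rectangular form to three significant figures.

λ = v/f = 0.74·c / 2.02 GHz = 0.11 m
βl = 2π·l/λ = 2π × 0.0739 = 26.6°
tan(βl) = tan(26.6°) = 0.501
Z_in = Z_0·(Z_L + jZ_0·tanβl)/(Z_0 + jZ_L·tanβl)
     = 50·(29.2 + j25)/(50 + j14.6)

Z_in ≈ 33.6 + j15.2 Ω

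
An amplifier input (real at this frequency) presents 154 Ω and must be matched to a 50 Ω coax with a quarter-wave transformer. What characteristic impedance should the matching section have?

Z_qwt = √(Z_0·R_L) = √(50 × 154) = √7700

Z_qwt ≈ 87.7 Ω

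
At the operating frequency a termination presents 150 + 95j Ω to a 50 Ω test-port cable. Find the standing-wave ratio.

Γ = (Z_L − Z_0)/(Z_L + Z_0) = (100 + j95)/(200 + j95)
|Γ| = 138/221 = 0.623
VSWR = (1 + |Γ|)/(1 − |Γ|) = 1.62/0.377

VSWR ≈ 4.3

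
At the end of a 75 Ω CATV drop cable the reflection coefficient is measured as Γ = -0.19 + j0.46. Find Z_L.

Z_L ≈ 34.7 + j42.4 Ω

Z_L = Z_0·(1 + Γ)/(1 − Γ) = 75·(0.81 + j0.46)/(1.19 − j0.46)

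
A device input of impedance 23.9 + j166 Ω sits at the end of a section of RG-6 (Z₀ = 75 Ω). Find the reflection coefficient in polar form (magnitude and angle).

Γ = (Z_L − Z_0)/(Z_L + Z_0) = (-51.1 + j166)/(98.9 + j166)
|Γ| = 174/193 = 0.899

Γ ≈ 0.899 ∠ 47.9°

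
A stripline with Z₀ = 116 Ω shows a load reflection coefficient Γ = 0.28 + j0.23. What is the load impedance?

Z_L ≈ 176 + j93.4 Ω

Z_L = Z_0·(1 + Γ)/(1 − Γ) = 116·(1.28 + j0.23)/(0.72 − j0.23)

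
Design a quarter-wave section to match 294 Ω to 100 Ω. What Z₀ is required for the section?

Z_qwt ≈ 171 Ω

Z_qwt = √(Z_0·R_L) = √(100 × 294) = √29400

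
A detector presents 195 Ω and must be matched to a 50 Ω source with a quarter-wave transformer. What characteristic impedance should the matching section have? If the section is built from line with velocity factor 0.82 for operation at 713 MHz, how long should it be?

Z_qwt ≈ 98.7 Ω; length ≈ 8.63 cm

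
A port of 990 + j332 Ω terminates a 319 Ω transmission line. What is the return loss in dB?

Γ = (671 + j332)/(1309 + j332), |Γ| = 0.554
RL = −20·log₁₀|Γ| = −20·log₁₀(0.554)

RL ≈ 5.12 dB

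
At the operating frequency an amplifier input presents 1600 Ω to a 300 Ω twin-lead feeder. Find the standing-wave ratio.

For a purely resistive load, VSWR = R_L/Z_0 or Z_0/R_L (whichever > 1) = 1600/300

VSWR ≈ 5.33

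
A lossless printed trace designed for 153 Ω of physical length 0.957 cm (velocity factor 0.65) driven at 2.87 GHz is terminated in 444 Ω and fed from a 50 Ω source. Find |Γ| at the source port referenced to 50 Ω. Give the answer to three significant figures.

λ = v/f = 0.65·c / 2.87 GHz = 0.0679 m
βl = 2π·l/λ = 2π × 0.141 = 50.7°
tan(βl) = 1.22
Z_in = Z_0·(Z_L + jZ_0·tanβl)/(Z_0 + jZ_L·tanβl) = 81.5 − j102 Ω
Γ_s = (Z_in − Z_s)/(Z_in + Z_s) = (31.5 − j102)/(132 − j102), |Γ_s| = 0.642

|Γ| ≈ 0.642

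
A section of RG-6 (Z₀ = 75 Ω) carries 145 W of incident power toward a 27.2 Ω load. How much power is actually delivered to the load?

Γ = (27.2 − 75)/(27.2 + 75) = -0.468
|Γ|² = 0.219
P_refl = |Γ|²·P_inc = 31.7 W, P_del = (1 − |Γ|²)·P_inc = 113 W

P_delivered ≈ 113 W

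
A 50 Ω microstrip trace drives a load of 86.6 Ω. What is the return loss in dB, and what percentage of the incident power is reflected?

Γ = (86.6 − 50)/(86.6 + 50) = 0.268
RL = −20·log₁₀(0.268) = 11.4 dB
P_refl/P_inc = |Γ|² = 0.0718

RL ≈ 11.4 dB; 7.18% of incident power reflected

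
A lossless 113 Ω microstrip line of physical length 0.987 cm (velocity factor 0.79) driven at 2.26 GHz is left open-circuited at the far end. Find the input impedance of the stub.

λ = v/f = 0.79·c / 2.26 GHz = 0.105 m
βl = 2π·l/λ = 2π × 0.0941 = 33.9°
tan(βl) = 0.672
For an open-circuited stub, Z_in = −jZ_0·cot(βl) = −jZ_0/tan(βl)

Z_in ≈ −j168 Ω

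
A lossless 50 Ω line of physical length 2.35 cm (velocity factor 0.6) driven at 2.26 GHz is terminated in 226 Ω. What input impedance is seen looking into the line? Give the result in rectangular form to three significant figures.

Z_in ≈ 11.9 + j13.8 Ω

λ = v/f = 0.6·c / 2.26 GHz = 0.0796 m
βl = 2π·l/λ = 2π × 0.295 = 106°
tan(βl) = tan(106°) = -3.44
Z_in = Z_0·(Z_L + jZ_0·tanβl)/(Z_0 + jZ_L·tanβl)
     = 50·(226 − j172)/(50 − j777)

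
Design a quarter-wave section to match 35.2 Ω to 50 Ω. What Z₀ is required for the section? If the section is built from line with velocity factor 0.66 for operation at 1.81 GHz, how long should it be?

Z_qwt = √(Z_0·R_L) = √(50 × 35.2) = √1760
λ = 0.66·c/f = 0.109 m, so l = λ/4 = 0.0273 m

Z_qwt ≈ 42 Ω; length ≈ 2.73 cm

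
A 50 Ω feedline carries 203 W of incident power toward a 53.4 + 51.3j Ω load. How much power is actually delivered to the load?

|Γ| = |(3.4 + j51.3)/(103.4 + j51.3)| = 0.445
|Γ|² = 0.198
P_refl = |Γ|²·P_inc = 40.3 W, P_del = (1 − |Γ|²)·P_inc = 163 W

P_delivered ≈ 163 W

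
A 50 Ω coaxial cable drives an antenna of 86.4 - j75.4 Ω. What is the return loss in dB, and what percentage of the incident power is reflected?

Γ = (36.4 − j75.4)/(136.4 − j75.4), |Γ| = 0.537
RL = −20·log₁₀(0.537) = 5.4 dB
P_refl/P_inc = |Γ|² = 0.289

RL ≈ 5.4 dB; 28.9% of incident power reflected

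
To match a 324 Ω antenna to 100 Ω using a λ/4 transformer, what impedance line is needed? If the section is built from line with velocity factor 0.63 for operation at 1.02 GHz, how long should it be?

Z_qwt = √(Z_0·R_L) = √(100 × 324) = √32400
λ = 0.63·c/f = 0.185 m, so l = λ/4 = 0.0463 m

Z_qwt ≈ 180 Ω; length ≈ 4.63 cm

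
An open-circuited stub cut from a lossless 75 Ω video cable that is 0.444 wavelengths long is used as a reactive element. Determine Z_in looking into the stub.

Z_in ≈ +j204 Ω

βl = 2π × 0.444 = 160°
tan(βl) = -0.367
For an open-circuited stub, Z_in = −jZ_0·cot(βl) = −jZ_0/tan(βl)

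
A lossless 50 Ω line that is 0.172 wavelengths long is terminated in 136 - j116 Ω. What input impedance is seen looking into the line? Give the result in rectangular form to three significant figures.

Z_in ≈ 11.2 − j14.9 Ω

βl = 2π × 0.172 = 61.9°
tan(βl) = tan(61.9°) = 1.87
Z_in = Z_0·(Z_L + jZ_0·tanβl)/(Z_0 + jZ_L·tanβl)
     = 50·(136 − j22.3)/(267 + j255)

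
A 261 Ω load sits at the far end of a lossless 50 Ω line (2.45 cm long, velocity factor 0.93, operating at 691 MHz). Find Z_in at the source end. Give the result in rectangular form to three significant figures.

λ = v/f = 0.93·c / 691 MHz = 0.404 m
βl = 2π·l/λ = 2π × 0.0607 = 21.8°
tan(βl) = tan(21.8°) = 0.401
Z_in = Z_0·(Z_L + jZ_0·tanβl)/(Z_0 + jZ_L·tanβl)
     = 50·(261 + j20)/(50 + j105)

Z_in ≈ 56.3 − j97.8 Ω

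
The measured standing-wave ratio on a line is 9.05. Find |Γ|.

|Γ| = (S − 1)/(S + 1) = (9.05 − 1)/(9.05 + 1) = 8.05/10.1

|Γ| ≈ 0.801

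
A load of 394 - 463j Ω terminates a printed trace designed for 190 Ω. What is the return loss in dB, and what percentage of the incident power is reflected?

Γ = (204 − j463)/(584 − j463), |Γ| = 0.679
RL = −20·log₁₀(0.679) = 3.36 dB
P_refl/P_inc = |Γ|² = 0.461

RL ≈ 3.36 dB; 46.1% of incident power reflected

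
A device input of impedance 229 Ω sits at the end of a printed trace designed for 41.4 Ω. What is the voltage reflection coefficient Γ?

Γ = 0.694

Γ = (Z_L − Z_0)/(Z_L + Z_0) = (229 − 41.4)/(229 + 41.4) = 187.6/270.4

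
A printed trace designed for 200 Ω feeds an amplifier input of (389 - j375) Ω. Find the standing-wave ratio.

Γ = (Z_L − Z_0)/(Z_L + Z_0) = (189 − j375)/(589 − j375)
|Γ| = 420/698 = 0.601
VSWR = (1 + |Γ|)/(1 − |Γ|) = 1.6/0.399

VSWR ≈ 4.02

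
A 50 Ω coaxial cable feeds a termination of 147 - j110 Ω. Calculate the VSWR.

Γ = (Z_L − Z_0)/(Z_L + Z_0) = (97 − j110)/(197 − j110)
|Γ| = 147/226 = 0.65
VSWR = (1 + |Γ|)/(1 − |Γ|) = 1.65/0.35

VSWR ≈ 4.71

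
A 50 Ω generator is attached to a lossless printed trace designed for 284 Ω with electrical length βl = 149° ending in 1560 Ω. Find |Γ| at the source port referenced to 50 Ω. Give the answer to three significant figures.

|Γ| ≈ 0.918

tan(βl) = -0.601
Z_in = Z_0·(Z_L + jZ_0·tanβl)/(Z_0 + jZ_L·tanβl) = 179 + j419 Ω
Γ_s = (Z_in − Z_s)/(Z_in + Z_s) = (129 + j419)/(229 + j419), |Γ_s| = 0.918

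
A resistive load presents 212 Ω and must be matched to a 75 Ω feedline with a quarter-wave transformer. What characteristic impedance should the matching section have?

Z_qwt = √(Z_0·R_L) = √(75 × 212) = √15900

Z_qwt ≈ 126 Ω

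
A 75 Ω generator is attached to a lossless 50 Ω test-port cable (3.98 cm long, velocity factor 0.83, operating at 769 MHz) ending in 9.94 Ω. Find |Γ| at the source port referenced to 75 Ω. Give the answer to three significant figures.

λ = v/f = 0.83·c / 769 MHz = 0.324 m
βl = 2π·l/λ = 2π × 0.123 = 44.2°
tan(βl) = 0.974
Z_in = Z_0·(Z_L + jZ_0·tanβl)/(Z_0 + jZ_L·tanβl) = 18.7 + j45.1 Ω
Γ_s = (Z_in − Z_s)/(Z_in + Z_s) = (-56.3 + j45.1)/(93.7 + j45.1), |Γ_s| = 0.694

|Γ| ≈ 0.694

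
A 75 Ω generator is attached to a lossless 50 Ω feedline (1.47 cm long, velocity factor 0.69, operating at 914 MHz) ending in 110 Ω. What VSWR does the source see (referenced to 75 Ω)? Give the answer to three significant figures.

λ = v/f = 0.69·c / 914 MHz = 0.226 m
βl = 2π·l/λ = 2π × 0.0649 = 23.4°
tan(βl) = 0.432
Z_in = Z_0·(Z_L + jZ_0·tanβl)/(Z_0 + jZ_L·tanβl) = 68.6 − j43.6 Ω
Γ_s = (Z_in − Z_s)/(Z_in + Z_s) = (-6.42 − j43.6)/(144 − j43.6), |Γ_s| = 0.294
VSWR = (1 + |Γ_s|)/(1 − |Γ_s|)

VSWR ≈ 1.83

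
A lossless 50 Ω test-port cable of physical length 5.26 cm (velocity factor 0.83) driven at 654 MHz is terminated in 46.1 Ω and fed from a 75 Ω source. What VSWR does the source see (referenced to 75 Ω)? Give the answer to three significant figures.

λ = v/f = 0.83·c / 654 MHz = 0.381 m
βl = 2π·l/λ = 2π × 0.138 = 49.7°
tan(βl) = 1.18
Z_in = Z_0·(Z_L + jZ_0·tanβl)/(Z_0 + jZ_L·tanβl) = 50.5 + j4.05 Ω
Γ_s = (Z_in − Z_s)/(Z_in + Z_s) = (-24.5 + j4.05)/(126 + j4.05), |Γ_s| = 0.198
VSWR = (1 + |Γ_s|)/(1 − |Γ_s|)

VSWR ≈ 1.49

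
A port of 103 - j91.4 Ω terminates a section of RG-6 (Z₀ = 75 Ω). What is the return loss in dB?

RL ≈ 6.42 dB

Γ = (28 − j91.4)/(178 − j91.4), |Γ| = 0.478
RL = −20·log₁₀|Γ| = −20·log₁₀(0.478)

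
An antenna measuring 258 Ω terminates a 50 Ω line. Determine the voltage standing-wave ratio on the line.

Γ = (258 − 50)/(258 + 50) = 0.675
VSWR = (1 + 0.675)/(1 − 0.675)

VSWR ≈ 5.16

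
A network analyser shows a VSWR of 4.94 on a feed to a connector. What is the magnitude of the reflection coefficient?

|Γ| ≈ 0.663

|Γ| = (S − 1)/(S + 1) = (4.94 − 1)/(4.94 + 1) = 3.94/5.94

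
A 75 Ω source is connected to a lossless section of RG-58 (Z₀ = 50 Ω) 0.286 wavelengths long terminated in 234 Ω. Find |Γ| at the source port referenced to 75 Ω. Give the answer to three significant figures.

βl = 2π × 0.286 = 103°
tan(βl) = -4.35
Z_in = Z_0·(Z_L + jZ_0·tanβl)/(Z_0 + jZ_L·tanβl) = 11.2 + j11 Ω
Γ_s = (Z_in − Z_s)/(Z_in + Z_s) = (-63.8 + j11)/(86.2 + j11), |Γ_s| = 0.745

|Γ| ≈ 0.745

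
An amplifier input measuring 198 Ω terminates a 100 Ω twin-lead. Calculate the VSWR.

VSWR ≈ 1.98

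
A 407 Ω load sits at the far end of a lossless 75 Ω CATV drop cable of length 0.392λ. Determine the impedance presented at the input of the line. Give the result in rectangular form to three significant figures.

βl = 2π × 0.392 = 141°
tan(βl) = tan(141°) = -0.806
Z_in = Z_0·(Z_L + jZ_0·tanβl)/(Z_0 + jZ_L·tanβl)
     = 75·(407 − j60.5)/(75 − j328)

Z_in ≈ 33.3 + j85.4 Ω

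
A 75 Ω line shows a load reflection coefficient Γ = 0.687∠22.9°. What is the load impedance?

Z_L = Z_0·(1 + Γ)/(1 − Γ) = 75·(1.63 + j0.267)/(0.367 − j0.267)

Z_L ≈ 192 + j194 Ω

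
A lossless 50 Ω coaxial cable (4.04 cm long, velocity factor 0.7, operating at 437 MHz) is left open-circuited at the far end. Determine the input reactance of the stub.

λ = v/f = 0.7·c / 437 MHz = 0.481 m
βl = 2π·l/λ = 2π × 0.0841 = 30.3°
tan(βl) = 0.584
For an open-circuited stub, Z_in = −jZ_0·cot(βl) = −jZ_0/tan(βl)

X_in ≈ -85.7 Ω (capacitive)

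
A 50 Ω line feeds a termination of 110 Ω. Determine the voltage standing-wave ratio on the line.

For a purely resistive load, VSWR = R_L/Z_0 or Z_0/R_L (whichever > 1) = 110/50

VSWR ≈ 2.2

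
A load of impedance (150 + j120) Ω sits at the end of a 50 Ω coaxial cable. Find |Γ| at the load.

|Γ| ≈ 0.67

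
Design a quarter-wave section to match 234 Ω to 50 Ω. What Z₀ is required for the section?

Z_qwt = √(Z_0·R_L) = √(50 × 234) = √11700

Z_qwt ≈ 108 Ω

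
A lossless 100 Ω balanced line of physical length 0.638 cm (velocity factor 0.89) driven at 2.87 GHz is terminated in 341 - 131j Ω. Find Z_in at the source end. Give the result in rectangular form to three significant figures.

Z_in ≈ 82.2 − j134 Ω

λ = v/f = 0.89·c / 2.87 GHz = 0.093 m
βl = 2π·l/λ = 2π × 0.0686 = 24.7°
tan(βl) = tan(24.7°) = 0.46
Z_in = Z_0·(Z_L + jZ_0·tanβl)/(Z_0 + jZ_L·tanβl)
     = 100·(341 − j85)/(160 + j157)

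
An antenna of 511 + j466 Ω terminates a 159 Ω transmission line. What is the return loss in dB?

Γ = (352 + j466)/(670 + j466), |Γ| = 0.716
RL = −20·log₁₀|Γ| = −20·log₁₀(0.716)

RL ≈ 2.91 dB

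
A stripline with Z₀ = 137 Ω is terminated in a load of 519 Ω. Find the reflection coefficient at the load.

Γ = 0.582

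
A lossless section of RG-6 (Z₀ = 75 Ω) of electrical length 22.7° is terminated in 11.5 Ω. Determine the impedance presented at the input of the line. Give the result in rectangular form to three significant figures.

tan(βl) = tan(22.7°) = 0.418
Z_in = Z_0·(Z_L + jZ_0·tanβl)/(Z_0 + jZ_L·tanβl)
     = 75·(11.5 + j31.4)/(75 + j4.81)

Z_in ≈ 13.5 + j30.5 Ω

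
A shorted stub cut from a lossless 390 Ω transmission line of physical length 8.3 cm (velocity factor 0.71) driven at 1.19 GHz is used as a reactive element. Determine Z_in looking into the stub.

λ = v/f = 0.71·c / 1.19 GHz = 0.179 m
βl = 2π·l/λ = 2π × 0.464 = 167°
tan(βl) = -0.232
For a shorted stub, Z_in = jZ_0·tan(βl)

Z_in ≈ −j90.5 Ω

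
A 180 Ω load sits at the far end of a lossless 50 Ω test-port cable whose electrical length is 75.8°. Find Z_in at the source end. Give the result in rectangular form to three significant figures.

tan(βl) = tan(75.8°) = 3.95
Z_in = Z_0·(Z_L + jZ_0·tanβl)/(Z_0 + jZ_L·tanβl)
     = 50·(180 + j198)/(50 + j711)

Z_in ≈ 14.7 − j11.6 Ω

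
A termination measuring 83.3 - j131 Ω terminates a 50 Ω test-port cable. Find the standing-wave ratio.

Γ = (Z_L − Z_0)/(Z_L + Z_0) = (33.3 − j131)/(133.3 − j131)
|Γ| = 135/187 = 0.723
VSWR = (1 + |Γ|)/(1 − |Γ|) = 1.72/0.277

VSWR ≈ 6.23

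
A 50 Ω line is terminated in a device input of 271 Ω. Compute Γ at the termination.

Γ = 0.688

Γ = (Z_L − Z_0)/(Z_L + Z_0) = (271 − 50)/(271 + 50) = 221/321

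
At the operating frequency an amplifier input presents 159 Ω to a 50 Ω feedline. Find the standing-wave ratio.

Γ = (159 − 50)/(159 + 50) = 0.522
VSWR = (1 + 0.522)/(1 − 0.522)

VSWR ≈ 3.18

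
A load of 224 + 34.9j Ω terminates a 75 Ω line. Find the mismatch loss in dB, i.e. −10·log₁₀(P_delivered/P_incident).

mismatch loss ≈ 1.3 dB

Γ = (149 + j34.9)/(299 + j34.9), |Γ| = 0.508
|Γ|² = 0.258, so P_del/P_inc = 1 − |Γ|² = 0.742
ML = −10·log₁₀(1 − |Γ|²)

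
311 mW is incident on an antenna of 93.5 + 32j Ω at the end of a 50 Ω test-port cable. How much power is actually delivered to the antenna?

P_delivered ≈ 269 mW

|Γ| = |(43.5 + j32)/(143.5 + j32)| = 0.367
|Γ|² = 0.135
P_refl = |Γ|²·P_inc = 42 mW, P_del = (1 − |Γ|²)·P_inc = 269 mW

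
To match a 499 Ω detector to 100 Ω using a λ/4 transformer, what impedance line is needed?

Z_qwt = √(Z_0·R_L) = √(100 × 499) = √49900

Z_qwt ≈ 223 Ω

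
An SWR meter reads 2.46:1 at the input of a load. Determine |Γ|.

|Γ| ≈ 0.422

|Γ| = (S − 1)/(S + 1) = (2.46 − 1)/(2.46 + 1) = 1.46/3.46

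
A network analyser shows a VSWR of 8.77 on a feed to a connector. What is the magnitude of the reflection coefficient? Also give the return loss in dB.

|Γ| = (S − 1)/(S + 1) = (8.77 − 1)/(8.77 + 1) = 7.77/9.77
RL = −20·log₁₀|Γ| = −20·log₁₀(0.795)

|Γ| ≈ 0.795; return loss ≈ 1.99 dB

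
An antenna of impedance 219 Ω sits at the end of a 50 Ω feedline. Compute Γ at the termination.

Γ = (Z_L − Z_0)/(Z_L + Z_0) = (219 − 50)/(219 + 50) = 169/269

Γ = 0.628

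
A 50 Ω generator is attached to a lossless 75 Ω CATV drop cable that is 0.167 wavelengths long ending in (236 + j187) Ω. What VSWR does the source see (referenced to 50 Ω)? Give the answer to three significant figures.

VSWR ≈ 5.27

βl = 2π × 0.167 = 60.1°
tan(βl) = 1.74
Z_in = Z_0·(Z_L + jZ_0·tanβl)/(Z_0 + jZ_L·tanβl) = 23.1 − j57.2 Ω
Γ_s = (Z_in − Z_s)/(Z_in + Z_s) = (-26.9 − j57.2)/(73.1 − j57.2), |Γ_s| = 0.681
VSWR = (1 + |Γ_s|)/(1 − |Γ_s|)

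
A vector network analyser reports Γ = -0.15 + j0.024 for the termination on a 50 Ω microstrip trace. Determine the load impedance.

Z_L ≈ 36.9 + j1.81 Ω

Z_L = Z_0·(1 + Γ)/(1 − Γ) = 50·(0.85 + j0.024)/(1.15 − j0.024)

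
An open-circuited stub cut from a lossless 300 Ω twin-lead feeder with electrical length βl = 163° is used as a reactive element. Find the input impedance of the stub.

Z_in ≈ +j981 Ω

tan(βl) = -0.306
For an open-circuited stub, Z_in = −jZ_0·cot(βl) = −jZ_0/tan(βl)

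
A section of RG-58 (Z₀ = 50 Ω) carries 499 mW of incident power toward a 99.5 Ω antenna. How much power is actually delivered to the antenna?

P_delivered ≈ 444 mW

Γ = (99.5 − 50)/(99.5 + 50) = 0.331
|Γ|² = 0.11
P_refl = |Γ|²·P_inc = 54.7 mW, P_del = (1 − |Γ|²)·P_inc = 444 mW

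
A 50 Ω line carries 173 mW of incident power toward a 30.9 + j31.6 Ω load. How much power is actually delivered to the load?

P_delivered ≈ 142 mW

|Γ| = |(-19.1 + j31.6)/(80.9 + j31.6)| = 0.425
|Γ|² = 0.181
P_refl = |Γ|²·P_inc = 31.3 mW, P_del = (1 − |Γ|²)·P_inc = 142 mW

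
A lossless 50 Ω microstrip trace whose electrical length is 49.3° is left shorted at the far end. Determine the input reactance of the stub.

X_in ≈ 58.1 Ω (inductive)

tan(βl) = 1.16
For a shorted stub, Z_in = jZ_0·tan(βl)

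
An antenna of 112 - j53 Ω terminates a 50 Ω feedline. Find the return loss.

Γ = (62 − j53)/(162 − j53), |Γ| = 0.479
RL = −20·log₁₀|Γ| = −20·log₁₀(0.479)

RL ≈ 6.4 dB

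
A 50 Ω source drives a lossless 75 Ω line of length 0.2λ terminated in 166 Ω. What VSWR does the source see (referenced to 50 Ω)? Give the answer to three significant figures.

βl = 2π × 0.2 = 72°
tan(βl) = 3.08
Z_in = Z_0·(Z_L + jZ_0·tanβl)/(Z_0 + jZ_L·tanβl) = 36.7 − j19 Ω
Γ_s = (Z_in − Z_s)/(Z_in + Z_s) = (-13.3 − j19)/(86.7 − j19), |Γ_s| = 0.261
VSWR = (1 + |Γ_s|)/(1 − |Γ_s|)

VSWR ≈ 1.71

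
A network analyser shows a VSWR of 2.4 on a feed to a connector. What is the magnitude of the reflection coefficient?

|Γ| ≈ 0.412

|Γ| = (S − 1)/(S + 1) = (2.4 − 1)/(2.4 + 1) = 1.4/3.4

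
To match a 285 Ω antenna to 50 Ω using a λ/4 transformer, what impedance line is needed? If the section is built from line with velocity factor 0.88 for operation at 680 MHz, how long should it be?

Z_qwt ≈ 119 Ω; length ≈ 9.71 cm

Z_qwt = √(Z_0·R_L) = √(50 × 285) = √14250
λ = 0.88·c/f = 0.388 m, so l = λ/4 = 0.0971 m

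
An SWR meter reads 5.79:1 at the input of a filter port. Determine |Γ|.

|Γ| ≈ 0.705

|Γ| = (S − 1)/(S + 1) = (5.79 − 1)/(5.79 + 1) = 4.79/6.79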